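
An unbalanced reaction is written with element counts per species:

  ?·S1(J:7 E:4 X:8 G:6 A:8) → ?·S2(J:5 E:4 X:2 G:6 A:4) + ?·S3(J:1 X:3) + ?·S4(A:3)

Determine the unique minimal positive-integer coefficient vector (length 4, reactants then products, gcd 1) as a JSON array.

J: 3·7 = 21 | 3·5+6·1+4·0 = 21
E: 3·4 = 12 | 3·4+6·0+4·0 = 12
X: 3·8 = 24 | 3·2+6·3+4·0 = 24
G: 3·6 = 18 | 3·6+6·0+4·0 = 18
A: 3·8 = 24 | 3·4+6·0+4·3 = 24
gcd(3,3,6,4) = 1

Coefficients: [3, 3, 6, 4]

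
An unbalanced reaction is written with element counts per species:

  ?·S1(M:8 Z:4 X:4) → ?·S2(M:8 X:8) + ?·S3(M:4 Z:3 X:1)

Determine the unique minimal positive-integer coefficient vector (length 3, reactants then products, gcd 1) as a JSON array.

M: 3·8 = 24 | 1·8+4·4 = 24
Z: 3·4 = 12 | 1·0+4·3 = 12
X: 3·4 = 12 | 1·8+4·1 = 12
gcd(3,1,4) = 1

Coefficients: [3, 1, 4]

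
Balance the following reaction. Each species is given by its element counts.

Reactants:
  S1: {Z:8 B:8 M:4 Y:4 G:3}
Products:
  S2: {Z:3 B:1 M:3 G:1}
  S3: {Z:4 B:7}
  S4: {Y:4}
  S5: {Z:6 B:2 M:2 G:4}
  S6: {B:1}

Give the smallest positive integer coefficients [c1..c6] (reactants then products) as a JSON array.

Z: 2·8 = 16 | 2·3+1·4+2·0+1·6+5·0 = 16
B: 2·8 = 16 | 2·1+1·7+2·0+1·2+5·1 = 16
M: 2·4 = 8 | 2·3+1·0+2·0+1·2+5·0 = 8
Y: 2·4 = 8 | 2·0+1·0+2·4+1·0+5·0 = 8
G: 2·3 = 6 | 2·1+1·0+2·0+1·4+5·0 = 6
gcd(2,2,1,2,1,5) = 1

Coefficients: [2, 2, 1, 2, 1, 5]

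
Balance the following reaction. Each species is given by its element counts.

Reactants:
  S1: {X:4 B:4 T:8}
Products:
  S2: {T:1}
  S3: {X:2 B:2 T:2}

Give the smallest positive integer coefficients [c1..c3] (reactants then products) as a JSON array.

Coefficients: [1, 4, 2]

X: 1·4 = 4 | 4·0+2·2 = 4
B: 1·4 = 4 | 4·0+2·2 = 4
T: 1·8 = 8 | 4·1+2·2 = 8
gcd(1,4,2) = 1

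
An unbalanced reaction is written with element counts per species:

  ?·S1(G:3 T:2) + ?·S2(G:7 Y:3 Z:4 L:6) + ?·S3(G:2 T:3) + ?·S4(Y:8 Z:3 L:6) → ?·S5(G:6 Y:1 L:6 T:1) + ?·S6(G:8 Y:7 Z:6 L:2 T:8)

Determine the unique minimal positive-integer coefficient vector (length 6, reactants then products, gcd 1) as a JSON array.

G: 5·3+3·7+6·2+2·0 = 48 | 4·6+3·8 = 48
Y: 5·0+3·3+6·0+2·8 = 25 | 4·1+3·7 = 25
Z: 5·0+3·4+6·0+2·3 = 18 | 4·0+3·6 = 18
L: 5·0+3·6+6·0+2·6 = 30 | 4·6+3·2 = 30
T: 5·2+3·0+6·3+2·0 = 28 | 4·1+3·8 = 28
gcd(5,3,6,2,4,3) = 1

Coefficients: [5, 3, 6, 2, 4, 3]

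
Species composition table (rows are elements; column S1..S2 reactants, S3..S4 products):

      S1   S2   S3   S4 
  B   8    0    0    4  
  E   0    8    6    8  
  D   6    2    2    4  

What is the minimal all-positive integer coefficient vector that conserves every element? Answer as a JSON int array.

B: 1·8+5·0 = 8 | 4·0+2·4 = 8
E: 1·0+5·8 = 40 | 4·6+2·8 = 40
D: 1·6+5·2 = 16 | 4·2+2·4 = 16
gcd(1,5,4,2) = 1

Coefficients: [1, 5, 4, 2]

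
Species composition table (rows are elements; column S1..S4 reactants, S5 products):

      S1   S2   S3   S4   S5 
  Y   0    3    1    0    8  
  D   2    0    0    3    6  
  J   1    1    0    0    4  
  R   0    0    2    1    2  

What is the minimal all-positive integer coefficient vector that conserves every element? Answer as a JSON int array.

Coefficients: [3, 5, 1, 2, 2]

Y: 3·0+5·3+1·1+2·0 = 16 | 2·8 = 16
D: 3·2+5·0+1·0+2·3 = 12 | 2·6 = 12
J: 3·1+5·1+1·0+2·0 = 8 | 2·4 = 8
R: 3·0+5·0+1·2+2·1 = 4 | 2·2 = 4
gcd(3,5,1,2,2) = 1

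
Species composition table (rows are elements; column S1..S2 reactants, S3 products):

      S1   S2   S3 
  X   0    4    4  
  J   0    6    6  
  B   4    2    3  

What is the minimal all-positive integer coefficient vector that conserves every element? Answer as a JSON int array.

Coefficients: [1, 4, 4]

X: 1·0+4·4 = 16 | 4·4 = 16
J: 1·0+4·6 = 24 | 4·6 = 24
B: 1·4+4·2 = 12 | 4·3 = 12
gcd(1,4,4) = 1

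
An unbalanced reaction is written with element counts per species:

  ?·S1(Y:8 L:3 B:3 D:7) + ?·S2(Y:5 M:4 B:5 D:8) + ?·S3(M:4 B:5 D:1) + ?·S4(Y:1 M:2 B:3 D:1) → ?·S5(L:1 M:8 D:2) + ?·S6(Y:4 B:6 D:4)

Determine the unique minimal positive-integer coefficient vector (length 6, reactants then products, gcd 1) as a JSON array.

Coefficients: [1, 2, 1, 6, 3, 6]

Y: 1·8+2·5+1·0+6·1 = 24 | 3·0+6·4 = 24
L: 1·3+2·0+1·0+6·0 = 3 | 3·1+6·0 = 3
M: 1·0+2·4+1·4+6·2 = 24 | 3·8+6·0 = 24
B: 1·3+2·5+1·5+6·3 = 36 | 3·0+6·6 = 36
D: 1·7+2·8+1·1+6·1 = 30 | 3·2+6·4 = 30
gcd(1,2,1,6,3,6) = 1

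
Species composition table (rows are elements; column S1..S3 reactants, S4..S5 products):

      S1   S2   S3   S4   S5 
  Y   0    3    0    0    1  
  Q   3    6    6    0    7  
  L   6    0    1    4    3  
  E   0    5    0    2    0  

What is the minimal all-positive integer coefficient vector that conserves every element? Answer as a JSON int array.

Y: 6·0+2·3+2·0 = 6 | 5·0+6·1 = 6
Q: 6·3+2·6+2·6 = 42 | 5·0+6·7 = 42
L: 6·6+2·0+2·1 = 38 | 5·4+6·3 = 38
E: 6·0+2·5+2·0 = 10 | 5·2+6·0 = 10
gcd(6,2,2,5,6) = 1

Coefficients: [6, 2, 2, 5, 6]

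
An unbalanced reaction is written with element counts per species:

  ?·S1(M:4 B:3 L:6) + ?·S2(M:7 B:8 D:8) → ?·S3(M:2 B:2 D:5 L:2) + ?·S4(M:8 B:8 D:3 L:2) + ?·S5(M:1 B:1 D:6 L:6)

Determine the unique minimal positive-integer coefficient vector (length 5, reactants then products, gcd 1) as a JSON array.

M: 4·4+4·7 = 44 | 1·2+5·8+2·1 = 44
B: 4·3+4·8 = 44 | 1·2+5·8+2·1 = 44
D: 4·0+4·8 = 32 | 1·5+5·3+2·6 = 32
L: 4·6+4·0 = 24 | 1·2+5·2+2·6 = 24
gcd(4,4,1,5,2) = 1

Coefficients: [4, 4, 1, 5, 2]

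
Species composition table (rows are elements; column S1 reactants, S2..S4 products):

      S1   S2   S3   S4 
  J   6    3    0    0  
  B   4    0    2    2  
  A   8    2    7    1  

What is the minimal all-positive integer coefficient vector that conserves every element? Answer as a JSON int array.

Coefficients: [3, 6, 1, 5]

J: 3·6 = 18 | 6·3+1·0+5·0 = 18
B: 3·4 = 12 | 6·0+1·2+5·2 = 12
A: 3·8 = 24 | 6·2+1·7+5·1 = 24
gcd(3,6,1,5) = 1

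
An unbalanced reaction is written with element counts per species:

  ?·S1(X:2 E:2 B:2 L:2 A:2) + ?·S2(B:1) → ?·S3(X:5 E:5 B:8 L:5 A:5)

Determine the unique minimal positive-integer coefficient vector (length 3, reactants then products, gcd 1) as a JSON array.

Coefficients: [5, 6, 2]

X: 5·2+6·0 = 10 | 2·5 = 10
E: 5·2+6·0 = 10 | 2·5 = 10
B: 5·2+6·1 = 16 | 2·8 = 16
L: 5·2+6·0 = 10 | 2·5 = 10
A: 5·2+6·0 = 10 | 2·5 = 10
gcd(5,6,2) = 1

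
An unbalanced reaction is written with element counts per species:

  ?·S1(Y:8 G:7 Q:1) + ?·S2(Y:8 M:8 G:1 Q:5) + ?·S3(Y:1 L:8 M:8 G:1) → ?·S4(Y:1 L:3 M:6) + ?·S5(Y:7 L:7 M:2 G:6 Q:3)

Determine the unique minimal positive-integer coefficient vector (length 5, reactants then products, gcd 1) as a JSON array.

Y: 1·8+1·8+4·1 = 20 | 6·1+2·7 = 20
L: 1·0+1·0+4·8 = 32 | 6·3+2·7 = 32
M: 1·0+1·8+4·8 = 40 | 6·6+2·2 = 40
G: 1·7+1·1+4·1 = 12 | 6·0+2·6 = 12
Q: 1·1+1·5+4·0 = 6 | 6·0+2·3 = 6
gcd(1,1,4,6,2) = 1

Coefficients: [1, 1, 4, 6, 2]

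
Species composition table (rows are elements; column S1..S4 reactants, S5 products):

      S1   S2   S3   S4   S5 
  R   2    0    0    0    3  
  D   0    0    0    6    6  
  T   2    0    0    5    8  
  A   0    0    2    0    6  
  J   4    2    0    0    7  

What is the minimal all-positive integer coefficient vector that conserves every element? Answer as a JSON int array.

R: 3·2+1·0+6·0+2·0 = 6 | 2·3 = 6
D: 3·0+1·0+6·0+2·6 = 12 | 2·6 = 12
T: 3·2+1·0+6·0+2·5 = 16 | 2·8 = 16
A: 3·0+1·0+6·2+2·0 = 12 | 2·6 = 12
J: 3·4+1·2+6·0+2·0 = 14 | 2·7 = 14
gcd(3,1,6,2,2) = 1

Coefficients: [3, 1, 6, 2, 2]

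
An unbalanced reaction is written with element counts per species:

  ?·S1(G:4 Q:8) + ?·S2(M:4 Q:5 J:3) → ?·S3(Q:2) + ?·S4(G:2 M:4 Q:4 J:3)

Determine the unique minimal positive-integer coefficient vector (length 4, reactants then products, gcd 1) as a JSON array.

G: 1·4+2·0 = 4 | 5·0+2·2 = 4
M: 1·0+2·4 = 8 | 5·0+2·4 = 8
Q: 1·8+2·5 = 18 | 5·2+2·4 = 18
J: 1·0+2·3 = 6 | 5·0+2·3 = 6
gcd(1,2,5,2) = 1

Coefficients: [1, 2, 5, 2]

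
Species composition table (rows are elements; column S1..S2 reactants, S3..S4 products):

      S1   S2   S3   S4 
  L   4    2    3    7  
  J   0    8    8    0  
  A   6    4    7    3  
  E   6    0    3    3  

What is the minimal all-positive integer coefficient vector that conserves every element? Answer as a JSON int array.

Coefficients: [3, 5, 5, 1]

L: 3·4+5·2 = 22 | 5·3+1·7 = 22
J: 3·0+5·8 = 40 | 5·8+1·0 = 40
A: 3·6+5·4 = 38 | 5·7+1·3 = 38
E: 3·6+5·0 = 18 | 5·3+1·3 = 18
gcd(3,5,5,1) = 1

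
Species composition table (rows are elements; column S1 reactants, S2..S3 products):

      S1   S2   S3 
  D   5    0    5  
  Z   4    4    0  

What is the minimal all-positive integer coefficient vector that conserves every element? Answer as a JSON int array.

Coefficients: [1, 1, 1]

D: 1·5 = 5 | 1·0+1·5 = 5
Z: 1·4 = 4 | 1·4+1·0 = 4
gcd(1,1,1) = 1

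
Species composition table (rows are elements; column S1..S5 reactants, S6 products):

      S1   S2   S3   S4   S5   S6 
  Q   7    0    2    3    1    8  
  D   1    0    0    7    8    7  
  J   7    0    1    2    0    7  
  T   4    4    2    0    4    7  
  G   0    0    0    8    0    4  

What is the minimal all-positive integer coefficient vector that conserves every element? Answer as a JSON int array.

Q: 5·7+3·0+1·2+3·3+2·1 = 48 | 6·8 = 48
D: 5·1+3·0+1·0+3·7+2·8 = 42 | 6·7 = 42
J: 5·7+3·0+1·1+3·2+2·0 = 42 | 6·7 = 42
T: 5·4+3·4+1·2+3·0+2·4 = 42 | 6·7 = 42
G: 5·0+3·0+1·0+3·8+2·0 = 24 | 6·4 = 24
gcd(5,3,1,3,2,6) = 1

Coefficients: [5, 3, 1, 3, 2, 6]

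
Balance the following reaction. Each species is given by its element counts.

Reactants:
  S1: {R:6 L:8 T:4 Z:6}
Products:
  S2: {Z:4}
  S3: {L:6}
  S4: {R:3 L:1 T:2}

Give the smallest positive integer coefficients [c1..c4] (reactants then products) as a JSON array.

Coefficients: [2, 3, 2, 4]

R: 2·6 = 12 | 3·0+2·0+4·3 = 12
L: 2·8 = 16 | 3·0+2·6+4·1 = 16
T: 2·4 = 8 | 3·0+2·0+4·2 = 8
Z: 2·6 = 12 | 3·4+2·0+4·0 = 12
gcd(2,3,2,4) = 1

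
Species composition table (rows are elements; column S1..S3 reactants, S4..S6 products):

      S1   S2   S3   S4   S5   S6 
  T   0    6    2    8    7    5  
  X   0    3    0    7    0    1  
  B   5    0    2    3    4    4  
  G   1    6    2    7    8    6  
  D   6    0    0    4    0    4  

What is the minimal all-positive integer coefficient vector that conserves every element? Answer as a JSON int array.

Coefficients: [2, 5, 6, 2, 3, 1]

T: 2·0+5·6+6·2 = 42 | 2·8+3·7+1·5 = 42
X: 2·0+5·3+6·0 = 15 | 2·7+3·0+1·1 = 15
B: 2·5+5·0+6·2 = 22 | 2·3+3·4+1·4 = 22
G: 2·1+5·6+6·2 = 44 | 2·7+3·8+1·6 = 44
D: 2·6+5·0+6·0 = 12 | 2·4+3·0+1·4 = 12
gcd(2,5,6,2,3,1) = 1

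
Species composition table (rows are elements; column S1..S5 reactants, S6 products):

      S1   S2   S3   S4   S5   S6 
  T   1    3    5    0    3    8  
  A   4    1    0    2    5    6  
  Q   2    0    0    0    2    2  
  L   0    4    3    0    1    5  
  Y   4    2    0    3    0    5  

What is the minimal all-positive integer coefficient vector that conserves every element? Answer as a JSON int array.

Coefficients: [3, 2, 5, 3, 2, 5]

T: 3·1+2·3+5·5+3·0+2·3 = 40 | 5·8 = 40
A: 3·4+2·1+5·0+3·2+2·5 = 30 | 5·6 = 30
Q: 3·2+2·0+5·0+3·0+2·2 = 10 | 5·2 = 10
L: 3·0+2·4+5·3+3·0+2·1 = 25 | 5·5 = 25
Y: 3·4+2·2+5·0+3·3+2·0 = 25 | 5·5 = 25
gcd(3,2,5,3,2,5) = 1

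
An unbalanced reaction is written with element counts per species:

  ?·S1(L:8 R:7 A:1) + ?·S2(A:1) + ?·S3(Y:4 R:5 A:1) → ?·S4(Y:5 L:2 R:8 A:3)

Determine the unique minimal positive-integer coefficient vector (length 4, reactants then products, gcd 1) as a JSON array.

Coefficients: [1, 6, 5, 4]

Y: 1·0+6·0+5·4 = 20 | 4·5 = 20
L: 1·8+6·0+5·0 = 8 | 4·2 = 8
R: 1·7+6·0+5·5 = 32 | 4·8 = 32
A: 1·1+6·1+5·1 = 12 | 4·3 = 12
gcd(1,6,5,4) = 1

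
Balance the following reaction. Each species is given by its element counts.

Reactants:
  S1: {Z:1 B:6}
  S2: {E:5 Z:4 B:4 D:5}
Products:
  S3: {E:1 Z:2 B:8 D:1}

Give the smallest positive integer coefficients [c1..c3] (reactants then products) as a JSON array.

Coefficients: [6, 1, 5]

E: 6·0+1·5 = 5 | 5·1 = 5
Z: 6·1+1·4 = 10 | 5·2 = 10
B: 6·6+1·4 = 40 | 5·8 = 40
D: 6·0+1·5 = 5 | 5·1 = 5
gcd(6,1,5) = 1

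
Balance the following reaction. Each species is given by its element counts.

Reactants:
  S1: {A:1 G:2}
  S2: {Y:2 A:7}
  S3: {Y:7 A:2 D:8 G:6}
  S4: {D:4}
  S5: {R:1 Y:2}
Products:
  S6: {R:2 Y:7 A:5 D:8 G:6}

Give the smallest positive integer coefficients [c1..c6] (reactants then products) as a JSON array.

R: 6·0+1·0+1·0+4·0+6·1 = 6 | 3·2 = 6
Y: 6·0+1·2+1·7+4·0+6·2 = 21 | 3·7 = 21
A: 6·1+1·7+1·2+4·0+6·0 = 15 | 3·5 = 15
D: 6·0+1·0+1·8+4·4+6·0 = 24 | 3·8 = 24
G: 6·2+1·0+1·6+4·0+6·0 = 18 | 3·6 = 18
gcd(6,1,1,4,6,3) = 1

Coefficients: [6, 1, 1, 4, 6, 3]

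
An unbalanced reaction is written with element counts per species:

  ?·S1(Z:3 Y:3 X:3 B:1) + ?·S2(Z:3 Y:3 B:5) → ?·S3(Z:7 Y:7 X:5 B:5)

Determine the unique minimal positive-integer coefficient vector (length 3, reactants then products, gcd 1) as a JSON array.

Z: 5·3+2·3 = 21 | 3·7 = 21
Y: 5·3+2·3 = 21 | 3·7 = 21
X: 5·3+2·0 = 15 | 3·5 = 15
B: 5·1+2·5 = 15 | 3·5 = 15
gcd(5,2,3) = 1

Coefficients: [5, 2, 3]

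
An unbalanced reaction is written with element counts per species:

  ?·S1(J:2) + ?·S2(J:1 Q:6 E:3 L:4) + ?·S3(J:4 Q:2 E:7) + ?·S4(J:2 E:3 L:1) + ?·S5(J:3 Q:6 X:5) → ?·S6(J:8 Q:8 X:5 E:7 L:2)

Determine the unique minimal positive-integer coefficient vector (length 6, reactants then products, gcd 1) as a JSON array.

J: 2·2+1·1+2·4+6·2+5·3 = 40 | 5·8 = 40
Q: 2·0+1·6+2·2+6·0+5·6 = 40 | 5·8 = 40
X: 2·0+1·0+2·0+6·0+5·5 = 25 | 5·5 = 25
E: 2·0+1·3+2·7+6·3+5·0 = 35 | 5·7 = 35
L: 2·0+1·4+2·0+6·1+5·0 = 10 | 5·2 = 10
gcd(2,1,2,6,5,5) = 1

Coefficients: [2, 1, 2, 6, 5, 5]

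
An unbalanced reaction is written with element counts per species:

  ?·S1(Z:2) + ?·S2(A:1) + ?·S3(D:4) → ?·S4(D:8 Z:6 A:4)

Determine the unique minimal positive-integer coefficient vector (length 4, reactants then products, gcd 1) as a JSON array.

Coefficients: [3, 4, 2, 1]

D: 3·0+4·0+2·4 = 8 | 1·8 = 8
Z: 3·2+4·0+2·0 = 6 | 1·6 = 6
A: 3·0+4·1+2·0 = 4 | 1·4 = 4
gcd(3,4,2,1) = 1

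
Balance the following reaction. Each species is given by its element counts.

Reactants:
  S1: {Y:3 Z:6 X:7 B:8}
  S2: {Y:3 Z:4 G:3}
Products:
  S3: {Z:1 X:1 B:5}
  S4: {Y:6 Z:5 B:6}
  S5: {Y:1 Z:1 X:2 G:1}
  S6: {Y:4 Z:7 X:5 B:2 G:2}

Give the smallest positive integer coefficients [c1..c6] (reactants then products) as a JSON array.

Y: 6·3+5·3 = 33 | 6·0+1·6+3·1+6·4 = 33
Z: 6·6+5·4 = 56 | 6·1+1·5+3·1+6·7 = 56
X: 6·7+5·0 = 42 | 6·1+1·0+3·2+6·5 = 42
B: 6·8+5·0 = 48 | 6·5+1·6+3·0+6·2 = 48
G: 6·0+5·3 = 15 | 6·0+1·0+3·1+6·2 = 15
gcd(6,5,6,1,3,6) = 1

Coefficients: [6, 5, 6, 1, 3, 6]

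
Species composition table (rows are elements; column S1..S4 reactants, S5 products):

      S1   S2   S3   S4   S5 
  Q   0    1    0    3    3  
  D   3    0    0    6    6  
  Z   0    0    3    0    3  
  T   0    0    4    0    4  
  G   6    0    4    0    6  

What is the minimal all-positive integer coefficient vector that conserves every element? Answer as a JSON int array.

Q: 2·0+3·1+6·0+5·3 = 18 | 6·3 = 18
D: 2·3+3·0+6·0+5·6 = 36 | 6·6 = 36
Z: 2·0+3·0+6·3+5·0 = 18 | 6·3 = 18
T: 2·0+3·0+6·4+5·0 = 24 | 6·4 = 24
G: 2·6+3·0+6·4+5·0 = 36 | 6·6 = 36
gcd(2,3,6,5,6) = 1

Coefficients: [2, 3, 6, 5, 6]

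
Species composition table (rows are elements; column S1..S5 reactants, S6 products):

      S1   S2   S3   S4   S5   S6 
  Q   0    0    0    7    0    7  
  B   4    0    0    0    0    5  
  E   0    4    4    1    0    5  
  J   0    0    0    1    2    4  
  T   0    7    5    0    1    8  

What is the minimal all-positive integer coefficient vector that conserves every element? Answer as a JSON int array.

Coefficients: [5, 3, 1, 4, 6, 4]

Q: 5·0+3·0+1·0+4·7+6·0 = 28 | 4·7 = 28
B: 5·4+3·0+1·0+4·0+6·0 = 20 | 4·5 = 20
E: 5·0+3·4+1·4+4·1+6·0 = 20 | 4·5 = 20
J: 5·0+3·0+1·0+4·1+6·2 = 16 | 4·4 = 16
T: 5·0+3·7+1·5+4·0+6·1 = 32 | 4·8 = 32
gcd(5,3,1,4,6,4) = 1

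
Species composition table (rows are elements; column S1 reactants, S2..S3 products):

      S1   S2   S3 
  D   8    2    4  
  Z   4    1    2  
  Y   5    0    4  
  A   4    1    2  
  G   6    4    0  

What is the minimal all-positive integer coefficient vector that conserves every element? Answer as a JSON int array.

D: 4·8 = 32 | 6·2+5·4 = 32
Z: 4·4 = 16 | 6·1+5·2 = 16
Y: 4·5 = 20 | 6·0+5·4 = 20
A: 4·4 = 16 | 6·1+5·2 = 16
G: 4·6 = 24 | 6·4+5·0 = 24
gcd(4,6,5) = 1

Coefficients: [4, 6, 5]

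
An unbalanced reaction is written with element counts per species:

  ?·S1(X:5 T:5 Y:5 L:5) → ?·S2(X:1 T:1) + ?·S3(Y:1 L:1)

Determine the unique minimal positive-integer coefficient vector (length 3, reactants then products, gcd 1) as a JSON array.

Coefficients: [1, 5, 5]

X: 1·5 = 5 | 5·1+5·0 = 5
T: 1·5 = 5 | 5·1+5·0 = 5
Y: 1·5 = 5 | 5·0+5·1 = 5
L: 1·5 = 5 | 5·0+5·1 = 5
gcd(1,5,5) = 1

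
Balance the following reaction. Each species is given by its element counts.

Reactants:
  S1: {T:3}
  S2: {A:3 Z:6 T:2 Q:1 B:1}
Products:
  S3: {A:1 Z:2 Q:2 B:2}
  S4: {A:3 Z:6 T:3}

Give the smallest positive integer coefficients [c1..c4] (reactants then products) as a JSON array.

A: 1·0+6·3 = 18 | 3·1+5·3 = 18
Z: 1·0+6·6 = 36 | 3·2+5·6 = 36
T: 1·3+6·2 = 15 | 3·0+5·3 = 15
Q: 1·0+6·1 = 6 | 3·2+5·0 = 6
B: 1·0+6·1 = 6 | 3·2+5·0 = 6
gcd(1,6,3,5) = 1

Coefficients: [1, 6, 3, 5]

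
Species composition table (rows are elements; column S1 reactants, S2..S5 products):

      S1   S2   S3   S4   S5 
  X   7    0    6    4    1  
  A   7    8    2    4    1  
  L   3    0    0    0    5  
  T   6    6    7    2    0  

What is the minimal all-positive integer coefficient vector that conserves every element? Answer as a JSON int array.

Coefficients: [5, 1, 2, 5, 3]

X: 5·7 = 35 | 1·0+2·6+5·4+3·1 = 35
A: 5·7 = 35 | 1·8+2·2+5·4+3·1 = 35
L: 5·3 = 15 | 1·0+2·0+5·0+3·5 = 15
T: 5·6 = 30 | 1·6+2·7+5·2+3·0 = 30
gcd(5,1,2,5,3) = 1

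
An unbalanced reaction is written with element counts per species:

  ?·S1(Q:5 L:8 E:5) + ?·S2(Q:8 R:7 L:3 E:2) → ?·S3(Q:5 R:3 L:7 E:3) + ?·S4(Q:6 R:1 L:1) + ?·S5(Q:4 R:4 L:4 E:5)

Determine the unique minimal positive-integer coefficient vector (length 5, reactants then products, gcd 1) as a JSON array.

Coefficients: [5, 5, 5, 4, 4]

Q: 5·5+5·8 = 65 | 5·5+4·6+4·4 = 65
R: 5·0+5·7 = 35 | 5·3+4·1+4·4 = 35
L: 5·8+5·3 = 55 | 5·7+4·1+4·4 = 55
E: 5·5+5·2 = 35 | 5·3+4·0+4·5 = 35
gcd(5,5,5,4,4) = 1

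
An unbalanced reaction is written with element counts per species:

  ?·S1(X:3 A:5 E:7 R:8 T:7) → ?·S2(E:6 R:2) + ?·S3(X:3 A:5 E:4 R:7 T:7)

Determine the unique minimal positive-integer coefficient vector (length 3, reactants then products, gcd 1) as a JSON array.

Coefficients: [2, 1, 2]

X: 2·3 = 6 | 1·0+2·3 = 6
A: 2·5 = 10 | 1·0+2·5 = 10
E: 2·7 = 14 | 1·6+2·4 = 14
R: 2·8 = 16 | 1·2+2·7 = 16
T: 2·7 = 14 | 1·0+2·7 = 14
gcd(2,1,2) = 1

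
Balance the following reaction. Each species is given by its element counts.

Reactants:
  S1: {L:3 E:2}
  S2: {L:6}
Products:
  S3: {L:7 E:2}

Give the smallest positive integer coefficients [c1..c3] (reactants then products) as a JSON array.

Coefficients: [3, 2, 3]

L: 3·3+2·6 = 21 | 3·7 = 21
E: 3·2+2·0 = 6 | 3·2 = 6
gcd(3,2,3) = 1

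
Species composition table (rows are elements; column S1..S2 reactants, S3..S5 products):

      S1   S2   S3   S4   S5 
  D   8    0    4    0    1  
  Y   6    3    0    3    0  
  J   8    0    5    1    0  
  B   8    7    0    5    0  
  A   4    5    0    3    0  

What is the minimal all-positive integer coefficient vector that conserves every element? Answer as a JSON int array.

Coefficients: [1, 1, 1, 3, 4]

D: 1·8+1·0 = 8 | 1·4+3·0+4·1 = 8
Y: 1·6+1·3 = 9 | 1·0+3·3+4·0 = 9
J: 1·8+1·0 = 8 | 1·5+3·1+4·0 = 8
B: 1·8+1·7 = 15 | 1·0+3·5+4·0 = 15
A: 1·4+1·5 = 9 | 1·0+3·3+4·0 = 9
gcd(1,1,1,3,4) = 1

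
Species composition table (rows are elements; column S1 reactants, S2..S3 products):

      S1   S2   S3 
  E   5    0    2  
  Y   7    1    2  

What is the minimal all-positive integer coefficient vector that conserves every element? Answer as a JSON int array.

Coefficients: [2, 4, 5]

E: 2·5 = 10 | 4·0+5·2 = 10
Y: 2·7 = 14 | 4·1+5·2 = 14
gcd(2,4,5) = 1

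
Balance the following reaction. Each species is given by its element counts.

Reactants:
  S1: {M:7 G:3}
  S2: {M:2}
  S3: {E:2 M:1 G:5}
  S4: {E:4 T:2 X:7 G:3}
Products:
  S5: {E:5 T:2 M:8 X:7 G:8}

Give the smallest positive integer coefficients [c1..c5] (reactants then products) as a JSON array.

E: 5·0+5·0+3·2+6·4 = 30 | 6·5 = 30
T: 5·0+5·0+3·0+6·2 = 12 | 6·2 = 12
M: 5·7+5·2+3·1+6·0 = 48 | 6·8 = 48
X: 5·0+5·0+3·0+6·7 = 42 | 6·7 = 42
G: 5·3+5·0+3·5+6·3 = 48 | 6·8 = 48
gcd(5,5,3,6,6) = 1

Coefficients: [5, 5, 3, 6, 6]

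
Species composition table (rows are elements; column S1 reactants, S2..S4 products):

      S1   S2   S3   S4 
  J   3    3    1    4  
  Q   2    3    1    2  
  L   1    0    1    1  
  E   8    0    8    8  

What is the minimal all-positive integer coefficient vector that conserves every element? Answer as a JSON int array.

J: 6·3 = 18 | 1·3+3·1+3·4 = 18
Q: 6·2 = 12 | 1·3+3·1+3·2 = 12
L: 6·1 = 6 | 1·0+3·1+3·1 = 6
E: 6·8 = 48 | 1·0+3·8+3·8 = 48
gcd(6,1,3,3) = 1

Coefficients: [6, 1, 3, 3]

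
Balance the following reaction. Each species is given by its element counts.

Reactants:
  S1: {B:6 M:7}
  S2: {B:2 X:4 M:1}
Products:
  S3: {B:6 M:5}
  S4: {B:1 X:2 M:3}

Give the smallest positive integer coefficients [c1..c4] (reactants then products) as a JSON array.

B: 5·6+2·2 = 34 | 5·6+4·1 = 34
X: 5·0+2·4 = 8 | 5·0+4·2 = 8
M: 5·7+2·1 = 37 | 5·5+4·3 = 37
gcd(5,2,5,4) = 1

Coefficients: [5, 2, 5, 4]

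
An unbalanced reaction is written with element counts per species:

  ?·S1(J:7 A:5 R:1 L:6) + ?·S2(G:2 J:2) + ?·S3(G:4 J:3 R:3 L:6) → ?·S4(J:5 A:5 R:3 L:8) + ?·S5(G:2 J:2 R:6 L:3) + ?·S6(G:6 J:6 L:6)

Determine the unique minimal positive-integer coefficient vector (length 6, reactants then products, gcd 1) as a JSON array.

Coefficients: [3, 2, 6, 3, 2, 4]

G: 3·0+2·2+6·4 = 28 | 3·0+2·2+4·6 = 28
J: 3·7+2·2+6·3 = 43 | 3·5+2·2+4·6 = 43
A: 3·5+2·0+6·0 = 15 | 3·5+2·0+4·0 = 15
R: 3·1+2·0+6·3 = 21 | 3·3+2·6+4·0 = 21
L: 3·6+2·0+6·6 = 54 | 3·8+2·3+4·6 = 54
gcd(3,2,6,3,2,4) = 1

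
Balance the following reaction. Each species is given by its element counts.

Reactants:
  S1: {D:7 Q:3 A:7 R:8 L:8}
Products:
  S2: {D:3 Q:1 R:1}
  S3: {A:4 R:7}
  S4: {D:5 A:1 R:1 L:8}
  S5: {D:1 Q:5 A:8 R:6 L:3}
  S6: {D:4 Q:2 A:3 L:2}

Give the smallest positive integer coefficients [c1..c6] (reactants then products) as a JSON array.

D: 5·7 = 35 | 3·3+3·0+4·5+2·1+1·4 = 35
Q: 5·3 = 15 | 3·1+3·0+4·0+2·5+1·2 = 15
A: 5·7 = 35 | 3·0+3·4+4·1+2·8+1·3 = 35
R: 5·8 = 40 | 3·1+3·7+4·1+2·6+1·0 = 40
L: 5·8 = 40 | 3·0+3·0+4·8+2·3+1·2 = 40
gcd(5,3,3,4,2,1) = 1

Coefficients: [5, 3, 3, 4, 2, 1]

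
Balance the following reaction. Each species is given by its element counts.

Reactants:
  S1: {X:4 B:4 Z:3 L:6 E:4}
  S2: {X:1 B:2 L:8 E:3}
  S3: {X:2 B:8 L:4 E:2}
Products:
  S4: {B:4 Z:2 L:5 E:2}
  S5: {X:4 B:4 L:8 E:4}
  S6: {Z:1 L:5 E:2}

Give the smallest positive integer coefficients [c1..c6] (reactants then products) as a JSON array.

Coefficients: [3, 6, 1, 3, 5, 3]

X: 3·4+6·1+1·2 = 20 | 3·0+5·4+3·0 = 20
B: 3·4+6·2+1·8 = 32 | 3·4+5·4+3·0 = 32
Z: 3·3+6·0+1·0 = 9 | 3·2+5·0+3·1 = 9
L: 3·6+6·8+1·4 = 70 | 3·5+5·8+3·5 = 70
E: 3·4+6·3+1·2 = 32 | 3·2+5·4+3·2 = 32
gcd(3,6,1,3,5,3) = 1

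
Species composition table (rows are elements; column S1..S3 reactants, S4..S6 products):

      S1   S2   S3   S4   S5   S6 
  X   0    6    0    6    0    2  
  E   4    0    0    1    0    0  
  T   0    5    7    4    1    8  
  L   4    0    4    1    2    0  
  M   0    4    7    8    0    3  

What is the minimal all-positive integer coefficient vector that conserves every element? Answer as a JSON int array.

X: 1·0+5·6+3·0 = 30 | 4·6+6·0+3·2 = 30
E: 1·4+5·0+3·0 = 4 | 4·1+6·0+3·0 = 4
T: 1·0+5·5+3·7 = 46 | 4·4+6·1+3·8 = 46
L: 1·4+5·0+3·4 = 16 | 4·1+6·2+3·0 = 16
M: 1·0+5·4+3·7 = 41 | 4·8+6·0+3·3 = 41
gcd(1,5,3,4,6,3) = 1

Coefficients: [1, 5, 3, 4, 6, 3]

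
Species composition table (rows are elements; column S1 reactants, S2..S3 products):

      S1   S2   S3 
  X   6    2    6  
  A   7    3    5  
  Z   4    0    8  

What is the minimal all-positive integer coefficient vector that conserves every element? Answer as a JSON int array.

Coefficients: [2, 3, 1]

X: 2·6 = 12 | 3·2+1·6 = 12
A: 2·7 = 14 | 3·3+1·5 = 14
Z: 2·4 = 8 | 3·0+1·8 = 8
gcd(2,3,1) = 1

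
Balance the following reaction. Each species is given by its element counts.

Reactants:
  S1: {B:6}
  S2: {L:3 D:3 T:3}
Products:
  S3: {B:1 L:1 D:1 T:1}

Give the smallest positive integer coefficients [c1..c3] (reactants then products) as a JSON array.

B: 1·6+2·0 = 6 | 6·1 = 6
L: 1·0+2·3 = 6 | 6·1 = 6
D: 1·0+2·3 = 6 | 6·1 = 6
T: 1·0+2·3 = 6 | 6·1 = 6
gcd(1,2,6) = 1

Coefficients: [1, 2, 6]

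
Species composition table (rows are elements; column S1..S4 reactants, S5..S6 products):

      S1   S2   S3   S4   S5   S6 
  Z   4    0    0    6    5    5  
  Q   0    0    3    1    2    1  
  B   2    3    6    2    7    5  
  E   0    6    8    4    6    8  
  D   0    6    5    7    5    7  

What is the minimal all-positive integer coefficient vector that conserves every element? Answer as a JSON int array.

Coefficients: [6, 2, 3, 1, 4, 2]

Z: 6·4+2·0+3·0+1·6 = 30 | 4·5+2·5 = 30
Q: 6·0+2·0+3·3+1·1 = 10 | 4·2+2·1 = 10
B: 6·2+2·3+3·6+1·2 = 38 | 4·7+2·5 = 38
E: 6·0+2·6+3·8+1·4 = 40 | 4·6+2·8 = 40
D: 6·0+2·6+3·5+1·7 = 34 | 4·5+2·7 = 34
gcd(6,2,3,1,4,2) = 1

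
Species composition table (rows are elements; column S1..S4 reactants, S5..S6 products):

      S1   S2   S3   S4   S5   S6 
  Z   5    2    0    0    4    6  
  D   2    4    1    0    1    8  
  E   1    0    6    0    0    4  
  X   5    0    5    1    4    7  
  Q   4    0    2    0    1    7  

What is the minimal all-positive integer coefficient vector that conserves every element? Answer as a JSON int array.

Coefficients: [6, 4, 1, 6, 5, 3]

Z: 6·5+4·2+1·0+6·0 = 38 | 5·4+3·6 = 38
D: 6·2+4·4+1·1+6·0 = 29 | 5·1+3·8 = 29
E: 6·1+4·0+1·6+6·0 = 12 | 5·0+3·4 = 12
X: 6·5+4·0+1·5+6·1 = 41 | 5·4+3·7 = 41
Q: 6·4+4·0+1·2+6·0 = 26 | 5·1+3·7 = 26
gcd(6,4,1,6,5,3) = 1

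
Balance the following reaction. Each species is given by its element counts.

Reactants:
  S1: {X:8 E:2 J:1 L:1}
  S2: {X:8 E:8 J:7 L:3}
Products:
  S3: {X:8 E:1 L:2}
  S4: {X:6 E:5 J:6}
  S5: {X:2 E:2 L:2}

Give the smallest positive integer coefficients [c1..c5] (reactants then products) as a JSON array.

Coefficients: [3, 3, 2, 4, 4]

X: 3·8+3·8 = 48 | 2·8+4·6+4·2 = 48
E: 3·2+3·8 = 30 | 2·1+4·5+4·2 = 30
J: 3·1+3·7 = 24 | 2·0+4·6+4·0 = 24
L: 3·1+3·3 = 12 | 2·2+4·0+4·2 = 12
gcd(3,3,2,4,4) = 1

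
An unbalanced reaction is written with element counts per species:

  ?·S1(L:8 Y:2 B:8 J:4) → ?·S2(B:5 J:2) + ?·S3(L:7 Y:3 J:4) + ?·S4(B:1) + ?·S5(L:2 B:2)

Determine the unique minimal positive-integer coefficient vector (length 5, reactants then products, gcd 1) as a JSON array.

L: 3·8 = 24 | 2·0+2·7+4·0+5·2 = 24
Y: 3·2 = 6 | 2·0+2·3+4·0+5·0 = 6
B: 3·8 = 24 | 2·5+2·0+4·1+5·2 = 24
J: 3·4 = 12 | 2·2+2·4+4·0+5·0 = 12
gcd(3,2,2,4,5) = 1

Coefficients: [3, 2, 2, 4, 5]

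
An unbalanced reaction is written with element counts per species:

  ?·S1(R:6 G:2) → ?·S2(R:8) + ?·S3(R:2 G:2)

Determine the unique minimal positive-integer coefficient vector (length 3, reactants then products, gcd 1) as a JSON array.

R: 2·6 = 12 | 1·8+2·2 = 12
G: 2·2 = 4 | 1·0+2·2 = 4
gcd(2,1,2) = 1

Coefficients: [2, 1, 2]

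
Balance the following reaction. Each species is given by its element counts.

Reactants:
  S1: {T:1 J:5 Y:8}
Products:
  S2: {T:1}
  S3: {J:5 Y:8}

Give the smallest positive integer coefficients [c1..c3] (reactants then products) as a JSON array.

T: 1·1 = 1 | 1·1+1·0 = 1
J: 1·5 = 5 | 1·0+1·5 = 5
Y: 1·8 = 8 | 1·0+1·8 = 8
gcd(1,1,1) = 1

Coefficients: [1, 1, 1]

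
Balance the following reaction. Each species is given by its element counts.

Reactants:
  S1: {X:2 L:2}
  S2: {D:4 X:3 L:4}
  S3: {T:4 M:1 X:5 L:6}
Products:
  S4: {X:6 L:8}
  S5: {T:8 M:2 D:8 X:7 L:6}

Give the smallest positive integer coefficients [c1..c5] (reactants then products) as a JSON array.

Coefficients: [6, 4, 4, 5, 2]

T: 6·0+4·0+4·4 = 16 | 5·0+2·8 = 16
M: 6·0+4·0+4·1 = 4 | 5·0+2·2 = 4
D: 6·0+4·4+4·0 = 16 | 5·0+2·8 = 16
X: 6·2+4·3+4·5 = 44 | 5·6+2·7 = 44
L: 6·2+4·4+4·6 = 52 | 5·8+2·6 = 52
gcd(6,4,4,5,2) = 1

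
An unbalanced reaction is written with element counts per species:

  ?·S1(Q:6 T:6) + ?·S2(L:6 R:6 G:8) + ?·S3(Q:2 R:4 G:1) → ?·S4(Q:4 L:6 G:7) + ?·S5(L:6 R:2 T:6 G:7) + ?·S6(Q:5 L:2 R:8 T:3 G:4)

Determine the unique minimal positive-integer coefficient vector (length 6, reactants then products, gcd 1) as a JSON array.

Coefficients: [5, 6, 4, 2, 2, 6]

Q: 5·6+6·0+4·2 = 38 | 2·4+2·0+6·5 = 38
L: 5·0+6·6+4·0 = 36 | 2·6+2·6+6·2 = 36
R: 5·0+6·6+4·4 = 52 | 2·0+2·2+6·8 = 52
T: 5·6+6·0+4·0 = 30 | 2·0+2·6+6·3 = 30
G: 5·0+6·8+4·1 = 52 | 2·7+2·7+6·4 = 52
gcd(5,6,4,2,2,6) = 1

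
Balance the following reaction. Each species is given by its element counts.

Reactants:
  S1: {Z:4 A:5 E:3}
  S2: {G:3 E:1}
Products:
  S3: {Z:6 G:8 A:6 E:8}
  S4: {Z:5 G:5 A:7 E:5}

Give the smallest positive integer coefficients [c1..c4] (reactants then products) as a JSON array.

Z: 4·4+6·0 = 16 | 1·6+2·5 = 16
G: 4·0+6·3 = 18 | 1·8+2·5 = 18
A: 4·5+6·0 = 20 | 1·6+2·7 = 20
E: 4·3+6·1 = 18 | 1·8+2·5 = 18
gcd(4,6,1,2) = 1

Coefficients: [4, 6, 1, 2]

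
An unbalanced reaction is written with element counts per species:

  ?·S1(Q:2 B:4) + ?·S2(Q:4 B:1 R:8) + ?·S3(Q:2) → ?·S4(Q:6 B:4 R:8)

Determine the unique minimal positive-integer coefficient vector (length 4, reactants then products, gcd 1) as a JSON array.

Q: 3·2+4·4+1·2 = 24 | 4·6 = 24
B: 3·4+4·1+1·0 = 16 | 4·4 = 16
R: 3·0+4·8+1·0 = 32 | 4·8 = 32
gcd(3,4,1,4) = 1

Coefficients: [3, 4, 1, 4]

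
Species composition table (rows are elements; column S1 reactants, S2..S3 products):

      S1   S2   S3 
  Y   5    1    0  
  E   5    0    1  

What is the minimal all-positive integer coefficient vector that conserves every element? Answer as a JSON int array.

Coefficients: [1, 5, 5]

Y: 1·5 = 5 | 5·1+5·0 = 5
E: 1·5 = 5 | 5·0+5·1 = 5
gcd(1,5,5) = 1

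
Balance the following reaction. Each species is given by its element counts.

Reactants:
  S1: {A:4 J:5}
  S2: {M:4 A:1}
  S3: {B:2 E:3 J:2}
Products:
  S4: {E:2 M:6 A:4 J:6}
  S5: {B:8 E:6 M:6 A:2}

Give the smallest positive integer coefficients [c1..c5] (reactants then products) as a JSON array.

Coefficients: [2, 6, 4, 3, 1]

B: 2·0+6·0+4·2 = 8 | 3·0+1·8 = 8
E: 2·0+6·0+4·3 = 12 | 3·2+1·6 = 12
M: 2·0+6·4+4·0 = 24 | 3·6+1·6 = 24
A: 2·4+6·1+4·0 = 14 | 3·4+1·2 = 14
J: 2·5+6·0+4·2 = 18 | 3·6+1·0 = 18
gcd(2,6,4,3,1) = 1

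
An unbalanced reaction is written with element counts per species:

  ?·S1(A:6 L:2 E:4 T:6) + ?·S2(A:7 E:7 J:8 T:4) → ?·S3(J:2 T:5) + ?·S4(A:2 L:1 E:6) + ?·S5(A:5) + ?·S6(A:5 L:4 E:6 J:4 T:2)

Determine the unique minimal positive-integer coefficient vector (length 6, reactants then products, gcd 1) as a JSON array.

A: 4·6+2·7 = 38 | 6·0+4·2+5·5+1·5 = 38
L: 4·2+2·0 = 8 | 6·0+4·1+5·0+1·4 = 8
E: 4·4+2·7 = 30 | 6·0+4·6+5·0+1·6 = 30
J: 4·0+2·8 = 16 | 6·2+4·0+5·0+1·4 = 16
T: 4·6+2·4 = 32 | 6·5+4·0+5·0+1·2 = 32
gcd(4,2,6,4,5,1) = 1

Coefficients: [4, 2, 6, 4, 5, 1]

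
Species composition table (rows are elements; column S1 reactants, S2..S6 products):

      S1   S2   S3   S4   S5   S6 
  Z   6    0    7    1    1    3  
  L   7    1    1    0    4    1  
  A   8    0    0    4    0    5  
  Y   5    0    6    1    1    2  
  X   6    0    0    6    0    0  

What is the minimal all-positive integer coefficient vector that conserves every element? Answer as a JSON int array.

Z: 5·6 = 30 | 6·0+1·7+5·1+6·1+4·3 = 30
L: 5·7 = 35 | 6·1+1·1+5·0+6·4+4·1 = 35
A: 5·8 = 40 | 6·0+1·0+5·4+6·0+4·5 = 40
Y: 5·5 = 25 | 6·0+1·6+5·1+6·1+4·2 = 25
X: 5·6 = 30 | 6·0+1·0+5·6+6·0+4·0 = 30
gcd(5,6,1,5,6,4) = 1

Coefficients: [5, 6, 1, 5, 6, 4]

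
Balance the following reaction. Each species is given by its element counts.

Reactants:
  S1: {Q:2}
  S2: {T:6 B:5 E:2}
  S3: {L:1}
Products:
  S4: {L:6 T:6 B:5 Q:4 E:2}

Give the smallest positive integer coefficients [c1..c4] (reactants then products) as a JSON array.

Coefficients: [2, 1, 6, 1]

L: 2·0+1·0+6·1 = 6 | 1·6 = 6
T: 2·0+1·6+6·0 = 6 | 1·6 = 6
B: 2·0+1·5+6·0 = 5 | 1·5 = 5
Q: 2·2+1·0+6·0 = 4 | 1·4 = 4
E: 2·0+1·2+6·0 = 2 | 1·2 = 2
gcd(2,1,6,1) = 1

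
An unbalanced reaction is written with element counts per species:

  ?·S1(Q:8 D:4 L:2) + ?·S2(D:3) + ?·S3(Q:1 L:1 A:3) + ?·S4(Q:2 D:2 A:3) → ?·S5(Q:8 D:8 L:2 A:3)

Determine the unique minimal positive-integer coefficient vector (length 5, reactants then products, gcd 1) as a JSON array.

Coefficients: [4, 6, 2, 3, 5]

Q: 4·8+6·0+2·1+3·2 = 40 | 5·8 = 40
D: 4·4+6·3+2·0+3·2 = 40 | 5·8 = 40
L: 4·2+6·0+2·1+3·0 = 10 | 5·2 = 10
A: 4·0+6·0+2·3+3·3 = 15 | 5·3 = 15
gcd(4,6,2,3,5) = 1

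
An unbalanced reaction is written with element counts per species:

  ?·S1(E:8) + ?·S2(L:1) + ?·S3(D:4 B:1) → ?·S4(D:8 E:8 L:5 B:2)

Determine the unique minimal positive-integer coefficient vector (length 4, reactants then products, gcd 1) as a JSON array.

D: 1·0+5·0+2·4 = 8 | 1·8 = 8
E: 1·8+5·0+2·0 = 8 | 1·8 = 8
L: 1·0+5·1+2·0 = 5 | 1·5 = 5
B: 1·0+5·0+2·1 = 2 | 1·2 = 2
gcd(1,5,2,1) = 1

Coefficients: [1, 5, 2, 1]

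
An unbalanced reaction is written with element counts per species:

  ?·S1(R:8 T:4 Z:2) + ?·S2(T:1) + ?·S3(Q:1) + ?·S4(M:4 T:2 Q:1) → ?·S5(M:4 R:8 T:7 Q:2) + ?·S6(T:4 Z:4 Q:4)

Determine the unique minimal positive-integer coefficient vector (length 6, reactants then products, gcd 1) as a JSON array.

Coefficients: [2, 6, 6, 2, 2, 1]

M: 2·0+6·0+6·0+2·4 = 8 | 2·4+1·0 = 8
R: 2·8+6·0+6·0+2·0 = 16 | 2·8+1·0 = 16
T: 2·4+6·1+6·0+2·2 = 18 | 2·7+1·4 = 18
Z: 2·2+6·0+6·0+2·0 = 4 | 2·0+1·4 = 4
Q: 2·0+6·0+6·1+2·1 = 8 | 2·2+1·4 = 8
gcd(2,6,6,2,2,1) = 1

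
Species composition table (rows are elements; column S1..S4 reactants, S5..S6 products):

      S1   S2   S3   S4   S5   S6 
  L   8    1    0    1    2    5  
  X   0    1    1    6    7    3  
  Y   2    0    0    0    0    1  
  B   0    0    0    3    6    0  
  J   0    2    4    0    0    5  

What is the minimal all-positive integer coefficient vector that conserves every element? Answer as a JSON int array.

L: 2·8+4·1+3·0+2·1 = 22 | 1·2+4·5 = 22
X: 2·0+4·1+3·1+2·6 = 19 | 1·7+4·3 = 19
Y: 2·2+4·0+3·0+2·0 = 4 | 1·0+4·1 = 4
B: 2·0+4·0+3·0+2·3 = 6 | 1·6+4·0 = 6
J: 2·0+4·2+3·4+2·0 = 20 | 1·0+4·5 = 20
gcd(2,4,3,2,1,4) = 1

Coefficients: [2, 4, 3, 2, 1, 4]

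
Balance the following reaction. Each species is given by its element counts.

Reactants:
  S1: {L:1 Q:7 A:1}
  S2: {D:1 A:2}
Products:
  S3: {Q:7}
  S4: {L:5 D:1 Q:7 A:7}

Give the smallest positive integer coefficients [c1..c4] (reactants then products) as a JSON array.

L: 5·1+1·0 = 5 | 4·0+1·5 = 5
D: 5·0+1·1 = 1 | 4·0+1·1 = 1
Q: 5·7+1·0 = 35 | 4·7+1·7 = 35
A: 5·1+1·2 = 7 | 4·0+1·7 = 7
gcd(5,1,4,1) = 1

Coefficients: [5, 1, 4, 1]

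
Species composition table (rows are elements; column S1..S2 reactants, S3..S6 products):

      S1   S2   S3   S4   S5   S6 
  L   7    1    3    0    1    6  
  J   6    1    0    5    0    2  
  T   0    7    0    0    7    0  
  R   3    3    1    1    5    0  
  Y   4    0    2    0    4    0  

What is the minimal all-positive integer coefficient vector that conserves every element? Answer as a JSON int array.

L: 6·7+4·1 = 46 | 4·3+6·0+4·1+5·6 = 46
J: 6·6+4·1 = 40 | 4·0+6·5+4·0+5·2 = 40
T: 6·0+4·7 = 28 | 4·0+6·0+4·7+5·0 = 28
R: 6·3+4·3 = 30 | 4·1+6·1+4·5+5·0 = 30
Y: 6·4+4·0 = 24 | 4·2+6·0+4·4+5·0 = 24
gcd(6,4,4,6,4,5) = 1

Coefficients: [6, 4, 4, 6, 4, 5]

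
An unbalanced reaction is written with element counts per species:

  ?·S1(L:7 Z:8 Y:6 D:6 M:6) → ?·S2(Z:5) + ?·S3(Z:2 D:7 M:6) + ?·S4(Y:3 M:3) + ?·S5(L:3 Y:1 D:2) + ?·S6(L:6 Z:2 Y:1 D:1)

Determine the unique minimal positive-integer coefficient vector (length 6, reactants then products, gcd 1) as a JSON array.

Coefficients: [3, 4, 1, 4, 5, 1]

L: 3·7 = 21 | 4·0+1·0+4·0+5·3+1·6 = 21
Z: 3·8 = 24 | 4·5+1·2+4·0+5·0+1·2 = 24
Y: 3·6 = 18 | 4·0+1·0+4·3+5·1+1·1 = 18
D: 3·6 = 18 | 4·0+1·7+4·0+5·2+1·1 = 18
M: 3·6 = 18 | 4·0+1·6+4·3+5·0+1·0 = 18
gcd(3,4,1,4,5,1) = 1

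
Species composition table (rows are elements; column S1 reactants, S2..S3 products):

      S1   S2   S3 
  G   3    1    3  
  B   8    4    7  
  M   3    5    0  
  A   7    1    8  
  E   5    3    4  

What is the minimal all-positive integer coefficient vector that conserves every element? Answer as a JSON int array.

G: 5·3 = 15 | 3·1+4·3 = 15
B: 5·8 = 40 | 3·4+4·7 = 40
M: 5·3 = 15 | 3·5+4·0 = 15
A: 5·7 = 35 | 3·1+4·8 = 35
E: 5·5 = 25 | 3·3+4·4 = 25
gcd(5,3,4) = 1

Coefficients: [5, 3, 4]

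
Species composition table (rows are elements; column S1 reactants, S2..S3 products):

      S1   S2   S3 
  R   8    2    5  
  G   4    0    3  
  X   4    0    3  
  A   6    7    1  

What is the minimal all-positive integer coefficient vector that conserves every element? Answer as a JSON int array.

Coefficients: [3, 2, 4]

R: 3·8 = 24 | 2·2+4·5 = 24
G: 3·4 = 12 | 2·0+4·3 = 12
X: 3·4 = 12 | 2·0+4·3 = 12
A: 3·6 = 18 | 2·7+4·1 = 18
gcd(3,2,4) = 1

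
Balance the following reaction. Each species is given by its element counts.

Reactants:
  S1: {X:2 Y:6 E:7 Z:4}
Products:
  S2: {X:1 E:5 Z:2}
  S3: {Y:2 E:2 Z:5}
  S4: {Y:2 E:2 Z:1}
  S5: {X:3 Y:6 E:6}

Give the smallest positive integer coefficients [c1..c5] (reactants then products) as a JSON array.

Coefficients: [5, 1, 3, 3, 3]

X: 5·2 = 10 | 1·1+3·0+3·0+3·3 = 10
Y: 5·6 = 30 | 1·0+3·2+3·2+3·6 = 30
E: 5·7 = 35 | 1·5+3·2+3·2+3·6 = 35
Z: 5·4 = 20 | 1·2+3·5+3·1+3·0 = 20
gcd(5,1,3,3,3) = 1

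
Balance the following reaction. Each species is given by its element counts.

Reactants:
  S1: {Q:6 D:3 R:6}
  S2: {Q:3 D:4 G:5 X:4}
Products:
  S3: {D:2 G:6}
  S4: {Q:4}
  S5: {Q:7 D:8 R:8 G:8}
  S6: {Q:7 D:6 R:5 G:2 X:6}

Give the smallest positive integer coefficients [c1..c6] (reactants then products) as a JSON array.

Coefficients: [6, 6, 1, 3, 2, 4]

Q: 6·6+6·3 = 54 | 1·0+3·4+2·7+4·7 = 54
D: 6·3+6·4 = 42 | 1·2+3·0+2·8+4·6 = 42
R: 6·6+6·0 = 36 | 1·0+3·0+2·8+4·5 = 36
G: 6·0+6·5 = 30 | 1·6+3·0+2·8+4·2 = 30
X: 6·0+6·4 = 24 | 1·0+3·0+2·0+4·6 = 24
gcd(6,6,1,3,2,4) = 1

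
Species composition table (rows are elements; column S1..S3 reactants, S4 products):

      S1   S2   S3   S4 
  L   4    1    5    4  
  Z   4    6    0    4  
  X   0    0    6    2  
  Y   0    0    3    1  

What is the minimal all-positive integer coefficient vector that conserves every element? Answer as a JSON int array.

Coefficients: [3, 2, 2, 6]

L: 3·4+2·1+2·5 = 24 | 6·4 = 24
Z: 3·4+2·6+2·0 = 24 | 6·4 = 24
X: 3·0+2·0+2·6 = 12 | 6·2 = 12
Y: 3·0+2·0+2·3 = 6 | 6·1 = 6
gcd(3,2,2,6) = 1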